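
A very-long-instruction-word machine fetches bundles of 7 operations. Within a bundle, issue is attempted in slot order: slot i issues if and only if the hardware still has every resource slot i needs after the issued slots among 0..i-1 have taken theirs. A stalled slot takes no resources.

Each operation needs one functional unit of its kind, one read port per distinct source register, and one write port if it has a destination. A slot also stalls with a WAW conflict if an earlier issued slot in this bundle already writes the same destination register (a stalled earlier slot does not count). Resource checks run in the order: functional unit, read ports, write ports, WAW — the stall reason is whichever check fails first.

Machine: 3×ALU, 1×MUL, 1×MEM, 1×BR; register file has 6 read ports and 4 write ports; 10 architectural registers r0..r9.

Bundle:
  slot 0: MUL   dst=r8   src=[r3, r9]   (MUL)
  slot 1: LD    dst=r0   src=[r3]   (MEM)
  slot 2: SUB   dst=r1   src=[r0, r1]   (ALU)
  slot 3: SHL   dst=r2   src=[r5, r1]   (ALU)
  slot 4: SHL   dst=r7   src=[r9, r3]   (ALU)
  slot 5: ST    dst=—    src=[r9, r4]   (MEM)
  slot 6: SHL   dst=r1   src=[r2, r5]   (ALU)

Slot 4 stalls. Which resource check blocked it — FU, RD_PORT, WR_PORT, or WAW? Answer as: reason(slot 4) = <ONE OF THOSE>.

reason(slot 4) = RD_PORT

#0 MUL src=r3,r9 dispatched  <A:3 Mu:0 Ld:1 B:1 rd:4 wr:3>
#1 MEM src=r3 dispatched  <A:3 Mu:0 Ld:0 B:1 rd:3 wr:2>
#2 ALU src=r0,r1 dispatched  <A:2 Mu:0 Ld:0 B:1 rd:1 wr:1>
#3 ALU src=r5,r1 held:RD_PORT  <A:2 Mu:0 Ld:0 B:1 rd:1 wr:1>
#4 ALU src=r9,r3 held:RD_PORT  <A:2 Mu:0 Ld:0 B:1 rd:1 wr:1>
#5 MEM src=r9,r4 held:FU  <A:2 Mu:0 Ld:0 B:1 rd:1 wr:1>
#6 ALU src=r2,r5 held:RD_PORT  <A:2 Mu:0 Ld:0 B:1 rd:1 wr:1>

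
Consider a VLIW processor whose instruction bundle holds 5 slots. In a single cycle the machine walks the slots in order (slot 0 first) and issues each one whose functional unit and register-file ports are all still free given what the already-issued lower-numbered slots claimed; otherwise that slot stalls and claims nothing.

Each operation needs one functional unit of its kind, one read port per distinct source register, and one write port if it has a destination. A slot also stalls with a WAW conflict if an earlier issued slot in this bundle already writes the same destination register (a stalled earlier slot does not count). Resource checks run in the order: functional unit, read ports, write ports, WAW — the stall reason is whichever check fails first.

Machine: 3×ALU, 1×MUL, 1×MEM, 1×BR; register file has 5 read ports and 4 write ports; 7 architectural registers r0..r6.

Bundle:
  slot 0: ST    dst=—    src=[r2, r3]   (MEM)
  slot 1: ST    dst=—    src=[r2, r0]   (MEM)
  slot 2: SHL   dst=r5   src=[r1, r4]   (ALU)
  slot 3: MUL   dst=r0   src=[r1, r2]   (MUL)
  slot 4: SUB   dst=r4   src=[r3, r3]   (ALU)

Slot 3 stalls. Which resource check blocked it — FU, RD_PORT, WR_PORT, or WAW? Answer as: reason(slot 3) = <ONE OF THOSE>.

(0) want 1×MEM +2rd +0wr — yes → AL3|MU1|ME0|BR1|rd3|wr4
(1) want 1×MEM +2rd +0wr — FU → AL3|MU1|ME0|BR1|rd3|wr4
(2) want 1×ALU +2rd +1wr — yes → AL2|MU1|ME0|BR1|rd1|wr3
(3) want 1×MUL +2rd +1wr — RD_PORT → AL2|MU1|ME0|BR1|rd1|wr3
(4) want 1×ALU +1rd +1wr — yes → AL1|MU1|ME0|BR1|rd0|wr2

reason(slot 3) = RD_PORT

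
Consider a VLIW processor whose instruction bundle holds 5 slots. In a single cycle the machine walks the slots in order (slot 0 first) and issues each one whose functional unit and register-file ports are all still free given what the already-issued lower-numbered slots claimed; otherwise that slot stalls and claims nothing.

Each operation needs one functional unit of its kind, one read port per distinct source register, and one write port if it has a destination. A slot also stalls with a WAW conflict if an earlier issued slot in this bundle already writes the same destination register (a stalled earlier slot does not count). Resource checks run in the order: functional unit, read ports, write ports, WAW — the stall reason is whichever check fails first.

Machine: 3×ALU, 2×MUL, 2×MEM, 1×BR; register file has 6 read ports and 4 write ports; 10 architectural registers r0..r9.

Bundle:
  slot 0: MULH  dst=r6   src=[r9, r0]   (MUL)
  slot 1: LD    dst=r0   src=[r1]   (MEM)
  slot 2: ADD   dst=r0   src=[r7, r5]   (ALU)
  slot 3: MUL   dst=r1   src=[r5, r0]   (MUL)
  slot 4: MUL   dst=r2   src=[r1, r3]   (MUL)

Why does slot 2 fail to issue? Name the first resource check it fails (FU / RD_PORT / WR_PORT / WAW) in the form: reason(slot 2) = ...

reason(slot 2) = WAW

[0] MUL needs rd=2 wr=1: ok; after: ALU=3 MUL=1 MEM=2 BR=1, R=4, W=3
[1] MEM needs rd=1 wr=1: ok; after: ALU=3 MUL=1 MEM=1 BR=1, R=3, W=2
[2] ALU needs rd=2 wr=1: WAW; after: ALU=3 MUL=1 MEM=1 BR=1, R=3, W=2
[3] MUL needs rd=2 wr=1: ok; after: ALU=3 MUL=0 MEM=1 BR=1, R=1, W=1
[4] MUL needs rd=2 wr=1: FU; after: ALU=3 MUL=0 MEM=1 BR=1, R=1, W=1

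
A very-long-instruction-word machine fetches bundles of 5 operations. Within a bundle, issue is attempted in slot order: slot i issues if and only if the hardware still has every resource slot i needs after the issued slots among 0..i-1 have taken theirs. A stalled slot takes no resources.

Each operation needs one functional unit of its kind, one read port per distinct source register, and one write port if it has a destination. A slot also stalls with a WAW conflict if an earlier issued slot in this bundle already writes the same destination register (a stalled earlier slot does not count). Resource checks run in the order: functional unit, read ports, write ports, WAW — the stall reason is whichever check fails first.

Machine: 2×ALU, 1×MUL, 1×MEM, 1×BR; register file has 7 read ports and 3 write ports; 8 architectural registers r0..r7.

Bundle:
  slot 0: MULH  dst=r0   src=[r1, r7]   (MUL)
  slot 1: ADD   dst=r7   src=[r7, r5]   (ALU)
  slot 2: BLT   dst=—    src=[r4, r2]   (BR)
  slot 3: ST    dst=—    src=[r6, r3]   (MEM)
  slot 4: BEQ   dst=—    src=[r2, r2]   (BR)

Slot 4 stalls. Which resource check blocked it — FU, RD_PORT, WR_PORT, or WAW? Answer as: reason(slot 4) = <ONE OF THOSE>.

reason(slot 4) = FU

slot 0 (MUL): ISSUE — free A2,Mu0,Ld1,B1 rp5 wp2
slot 1 (ALU): ISSUE — free A1,Mu0,Ld1,B1 rp3 wp1
slot 2 (BR): ISSUE — free A1,Mu0,Ld1,B0 rp1 wp1
slot 3 (MEM): stall RD_PORT — free A1,Mu0,Ld1,B0 rp1 wp1
slot 4 (BR): stall FU — free A1,Mu0,Ld1,B0 rp1 wp1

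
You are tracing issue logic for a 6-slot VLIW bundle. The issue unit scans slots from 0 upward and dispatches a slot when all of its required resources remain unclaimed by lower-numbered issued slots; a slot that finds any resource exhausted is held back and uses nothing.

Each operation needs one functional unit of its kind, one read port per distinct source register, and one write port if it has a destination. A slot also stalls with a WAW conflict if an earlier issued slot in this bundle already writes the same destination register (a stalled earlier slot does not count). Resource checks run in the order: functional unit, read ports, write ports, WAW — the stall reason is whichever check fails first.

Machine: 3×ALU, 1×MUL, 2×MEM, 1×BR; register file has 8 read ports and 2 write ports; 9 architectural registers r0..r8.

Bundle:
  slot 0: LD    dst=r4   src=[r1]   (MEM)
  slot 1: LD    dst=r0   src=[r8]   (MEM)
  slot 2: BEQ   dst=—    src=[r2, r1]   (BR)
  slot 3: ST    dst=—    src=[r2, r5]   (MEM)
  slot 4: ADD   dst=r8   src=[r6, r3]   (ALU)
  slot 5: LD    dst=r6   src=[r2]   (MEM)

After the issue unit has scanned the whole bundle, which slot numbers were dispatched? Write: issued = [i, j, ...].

issued = [0, 1, 2]

(0) want 1×MEM +1rd +1wr — yes → AL3|MU1|ME1|BR1|rd7|wr1
(1) want 1×MEM +1rd +1wr — yes → AL3|MU1|ME0|BR1|rd6|wr0
(2) want 1×BR +2rd +0wr — yes → AL3|MU1|ME0|BR0|rd4|wr0
(3) want 1×MEM +2rd +0wr — FU → AL3|MU1|ME0|BR0|rd4|wr0
(4) want 1×ALU +2rd +1wr — WR_PORT → AL3|MU1|ME0|BR0|rd4|wr0
(5) want 1×MEM +1rd +1wr — FU → AL3|MU1|ME0|BR0|rd4|wr0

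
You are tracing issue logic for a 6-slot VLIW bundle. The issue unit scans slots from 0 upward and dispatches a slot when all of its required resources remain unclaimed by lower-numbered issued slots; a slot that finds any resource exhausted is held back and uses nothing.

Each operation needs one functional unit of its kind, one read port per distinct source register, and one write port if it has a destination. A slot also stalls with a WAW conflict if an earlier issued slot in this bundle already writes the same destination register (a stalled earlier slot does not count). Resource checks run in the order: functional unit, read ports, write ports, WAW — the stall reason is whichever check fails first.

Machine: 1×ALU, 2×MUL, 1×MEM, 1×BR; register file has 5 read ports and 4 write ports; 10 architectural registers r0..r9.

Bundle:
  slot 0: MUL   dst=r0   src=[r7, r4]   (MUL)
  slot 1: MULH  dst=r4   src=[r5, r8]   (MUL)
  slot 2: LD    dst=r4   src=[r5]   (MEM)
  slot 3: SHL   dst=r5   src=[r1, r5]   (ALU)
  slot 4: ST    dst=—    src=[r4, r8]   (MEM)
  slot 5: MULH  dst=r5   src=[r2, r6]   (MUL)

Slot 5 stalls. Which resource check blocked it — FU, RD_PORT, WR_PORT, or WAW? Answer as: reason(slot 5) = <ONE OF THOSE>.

reason(slot 5) = FU

(0) want 1×MUL +2rd +1wr — yes → AL1|MU1|ME1|BR1|rd3|wr3
(1) want 1×MUL +2rd +1wr — yes → AL1|MU0|ME1|BR1|rd1|wr2
(2) want 1×MEM +1rd +1wr — WAW → AL1|MU0|ME1|BR1|rd1|wr2
(3) want 1×ALU +2rd +1wr — RD_PORT → AL1|MU0|ME1|BR1|rd1|wr2
(4) want 1×MEM +2rd +0wr — RD_PORT → AL1|MU0|ME1|BR1|rd1|wr2
(5) want 1×MUL +2rd +1wr — FU → AL1|MU0|ME1|BR1|rd1|wr2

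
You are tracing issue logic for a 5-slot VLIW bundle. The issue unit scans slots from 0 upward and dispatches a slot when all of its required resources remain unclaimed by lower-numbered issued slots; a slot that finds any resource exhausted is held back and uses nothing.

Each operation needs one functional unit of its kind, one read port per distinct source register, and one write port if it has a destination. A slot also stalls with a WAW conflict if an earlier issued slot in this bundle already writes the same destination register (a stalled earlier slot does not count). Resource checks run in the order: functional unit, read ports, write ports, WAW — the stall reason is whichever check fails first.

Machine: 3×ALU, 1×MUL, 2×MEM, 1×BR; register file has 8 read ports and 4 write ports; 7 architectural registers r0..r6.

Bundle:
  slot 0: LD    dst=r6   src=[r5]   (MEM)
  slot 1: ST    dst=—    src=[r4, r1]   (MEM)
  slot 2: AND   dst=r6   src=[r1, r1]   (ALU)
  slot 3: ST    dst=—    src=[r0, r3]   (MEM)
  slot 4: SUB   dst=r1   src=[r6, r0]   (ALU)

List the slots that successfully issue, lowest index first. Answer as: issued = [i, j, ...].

#0 MEM src=r5 dispatched  <A:3 Mu:1 Ld:1 B:1 rd:7 wr:3>
#1 MEM src=r4,r1 dispatched  <A:3 Mu:1 Ld:0 B:1 rd:5 wr:3>
#2 ALU src=r1,r1 held:WAW  <A:3 Mu:1 Ld:0 B:1 rd:5 wr:3>
#3 MEM src=r0,r3 held:FU  <A:3 Mu:1 Ld:0 B:1 rd:5 wr:3>
#4 ALU src=r6,r0 dispatched  <A:2 Mu:1 Ld:0 B:1 rd:3 wr:2>

issued = [0, 1, 4]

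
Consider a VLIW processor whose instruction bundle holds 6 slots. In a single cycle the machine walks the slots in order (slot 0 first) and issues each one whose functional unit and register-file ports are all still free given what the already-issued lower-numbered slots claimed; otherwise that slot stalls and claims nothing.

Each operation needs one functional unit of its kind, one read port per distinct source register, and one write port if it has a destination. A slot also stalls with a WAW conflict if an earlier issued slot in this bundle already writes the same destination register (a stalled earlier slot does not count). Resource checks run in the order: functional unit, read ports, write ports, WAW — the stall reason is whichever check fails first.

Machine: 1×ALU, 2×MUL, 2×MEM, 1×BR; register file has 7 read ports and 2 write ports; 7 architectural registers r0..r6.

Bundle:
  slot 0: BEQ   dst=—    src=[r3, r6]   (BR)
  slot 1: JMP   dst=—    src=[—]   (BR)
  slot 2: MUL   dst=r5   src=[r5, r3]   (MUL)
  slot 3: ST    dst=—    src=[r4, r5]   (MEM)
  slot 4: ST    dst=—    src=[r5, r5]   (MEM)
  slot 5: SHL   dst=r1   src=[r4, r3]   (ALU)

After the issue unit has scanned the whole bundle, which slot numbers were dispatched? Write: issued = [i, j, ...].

issued = [0, 2, 3, 4]

  0. BR ⇒ go  {1A/2Mu/2Ld/0B | 5r 2w}
  1. BR ⇒ no(FU)  {1A/2Mu/2Ld/0B | 5r 2w}
  2. MUL→r5 ⇒ go  {1A/1Mu/2Ld/0B | 3r 1w}
  3. MEM ⇒ go  {1A/1Mu/1Ld/0B | 1r 1w}
  4. MEM ⇒ go  {1A/1Mu/0Ld/0B | 0r 1w}
  5. ALU→r1 ⇒ no(RD_PORT)  {1A/1Mu/0Ld/0B | 0r 1w}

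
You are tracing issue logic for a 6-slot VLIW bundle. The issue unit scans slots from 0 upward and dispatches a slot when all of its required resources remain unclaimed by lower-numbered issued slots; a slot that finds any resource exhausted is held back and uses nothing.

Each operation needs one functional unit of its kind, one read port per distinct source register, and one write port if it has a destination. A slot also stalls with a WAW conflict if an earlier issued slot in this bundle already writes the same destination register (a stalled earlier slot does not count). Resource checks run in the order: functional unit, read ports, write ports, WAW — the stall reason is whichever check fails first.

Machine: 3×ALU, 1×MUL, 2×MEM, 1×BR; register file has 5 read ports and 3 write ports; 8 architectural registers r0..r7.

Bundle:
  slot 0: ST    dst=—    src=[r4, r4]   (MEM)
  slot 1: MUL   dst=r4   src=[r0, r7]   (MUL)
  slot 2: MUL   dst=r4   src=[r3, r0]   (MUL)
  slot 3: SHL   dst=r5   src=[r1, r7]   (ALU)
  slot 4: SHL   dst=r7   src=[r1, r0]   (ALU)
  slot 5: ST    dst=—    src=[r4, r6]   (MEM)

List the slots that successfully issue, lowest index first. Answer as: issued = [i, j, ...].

[0] MEM needs rd=1 wr=0: ok; after: ALU=3 MUL=1 MEM=1 BR=1, R=4, W=3
[1] MUL needs rd=2 wr=1: ok; after: ALU=3 MUL=0 MEM=1 BR=1, R=2, W=2
[2] MUL needs rd=2 wr=1: FU; after: ALU=3 MUL=0 MEM=1 BR=1, R=2, W=2
[3] ALU needs rd=2 wr=1: ok; after: ALU=2 MUL=0 MEM=1 BR=1, R=0, W=1
[4] ALU needs rd=2 wr=1: RD_PORT; after: ALU=2 MUL=0 MEM=1 BR=1, R=0, W=1
[5] MEM needs rd=2 wr=0: RD_PORT; after: ALU=2 MUL=0 MEM=1 BR=1, R=0, W=1

issued = [0, 1, 3]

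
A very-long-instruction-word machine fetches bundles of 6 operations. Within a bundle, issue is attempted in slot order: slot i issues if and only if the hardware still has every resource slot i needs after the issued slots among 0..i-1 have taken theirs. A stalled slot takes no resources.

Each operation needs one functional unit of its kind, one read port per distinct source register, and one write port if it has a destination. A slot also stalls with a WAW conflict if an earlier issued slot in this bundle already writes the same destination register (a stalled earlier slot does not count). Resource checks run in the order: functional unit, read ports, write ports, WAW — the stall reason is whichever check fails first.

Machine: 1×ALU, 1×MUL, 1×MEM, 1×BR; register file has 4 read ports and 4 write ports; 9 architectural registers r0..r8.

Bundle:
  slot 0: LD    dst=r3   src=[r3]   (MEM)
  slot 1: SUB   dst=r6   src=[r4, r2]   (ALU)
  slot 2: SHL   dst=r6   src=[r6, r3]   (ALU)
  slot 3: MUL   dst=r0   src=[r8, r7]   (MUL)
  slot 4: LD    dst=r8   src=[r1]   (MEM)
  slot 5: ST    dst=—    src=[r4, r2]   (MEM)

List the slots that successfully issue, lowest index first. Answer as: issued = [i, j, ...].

[0] MEM needs rd=1 wr=1: ok; after: ALU=1 MUL=1 MEM=0 BR=1, R=3, W=3
[1] ALU needs rd=2 wr=1: ok; after: ALU=0 MUL=1 MEM=0 BR=1, R=1, W=2
[2] ALU needs rd=2 wr=1: FU; after: ALU=0 MUL=1 MEM=0 BR=1, R=1, W=2
[3] MUL needs rd=2 wr=1: RD_PORT; after: ALU=0 MUL=1 MEM=0 BR=1, R=1, W=2
[4] MEM needs rd=1 wr=1: FU; after: ALU=0 MUL=1 MEM=0 BR=1, R=1, W=2
[5] MEM needs rd=2 wr=0: FU; after: ALU=0 MUL=1 MEM=0 BR=1, R=1, W=2

issued = [0, 1]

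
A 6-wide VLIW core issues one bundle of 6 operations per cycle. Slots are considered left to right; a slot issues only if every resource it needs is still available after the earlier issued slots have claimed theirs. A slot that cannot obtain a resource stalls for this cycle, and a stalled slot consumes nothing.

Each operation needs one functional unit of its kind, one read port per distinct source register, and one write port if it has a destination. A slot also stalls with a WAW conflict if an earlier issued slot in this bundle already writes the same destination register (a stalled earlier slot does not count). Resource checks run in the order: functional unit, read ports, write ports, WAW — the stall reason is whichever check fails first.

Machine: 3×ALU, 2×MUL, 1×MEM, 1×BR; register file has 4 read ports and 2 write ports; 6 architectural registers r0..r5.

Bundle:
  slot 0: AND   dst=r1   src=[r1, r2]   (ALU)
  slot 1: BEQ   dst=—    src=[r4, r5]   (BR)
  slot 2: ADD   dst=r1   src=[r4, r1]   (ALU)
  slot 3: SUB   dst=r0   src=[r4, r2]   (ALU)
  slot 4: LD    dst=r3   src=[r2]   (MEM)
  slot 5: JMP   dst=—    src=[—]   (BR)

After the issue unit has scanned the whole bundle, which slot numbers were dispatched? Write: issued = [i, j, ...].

  0. ALU→r1 ⇒ go  {2A/2Mu/1Ld/1B | 2r 1w}
  1. BR ⇒ go  {2A/2Mu/1Ld/0B | 0r 1w}
  2. ALU→r1 ⇒ no(RD_PORT)  {2A/2Mu/1Ld/0B | 0r 1w}
  3. ALU→r0 ⇒ no(RD_PORT)  {2A/2Mu/1Ld/0B | 0r 1w}
  4. MEM→r3 ⇒ no(RD_PORT)  {2A/2Mu/1Ld/0B | 0r 1w}
  5. BR ⇒ no(FU)  {2A/2Mu/1Ld/0B | 0r 1w}

issued = [0, 1]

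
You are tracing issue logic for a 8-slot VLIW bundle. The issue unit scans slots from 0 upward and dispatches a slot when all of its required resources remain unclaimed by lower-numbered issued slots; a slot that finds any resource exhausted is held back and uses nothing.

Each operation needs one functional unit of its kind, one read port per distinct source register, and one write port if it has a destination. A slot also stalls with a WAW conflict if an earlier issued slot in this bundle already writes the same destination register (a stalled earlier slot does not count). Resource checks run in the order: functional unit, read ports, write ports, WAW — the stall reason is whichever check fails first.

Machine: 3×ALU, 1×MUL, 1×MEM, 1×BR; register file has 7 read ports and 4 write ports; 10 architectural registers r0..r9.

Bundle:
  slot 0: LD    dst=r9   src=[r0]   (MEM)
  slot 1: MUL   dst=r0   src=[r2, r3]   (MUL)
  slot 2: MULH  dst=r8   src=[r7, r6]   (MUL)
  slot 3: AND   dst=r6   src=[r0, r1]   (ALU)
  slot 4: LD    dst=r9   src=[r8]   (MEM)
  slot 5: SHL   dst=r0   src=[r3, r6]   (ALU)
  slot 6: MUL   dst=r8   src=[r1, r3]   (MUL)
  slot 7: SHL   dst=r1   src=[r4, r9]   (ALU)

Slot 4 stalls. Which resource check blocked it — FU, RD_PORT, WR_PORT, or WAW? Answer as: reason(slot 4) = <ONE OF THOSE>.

  0. MEM→r9 ⇒ go  {3A/1Mu/0Ld/1B | 6r 3w}
  1. MUL→r0 ⇒ go  {3A/0Mu/0Ld/1B | 4r 2w}
  2. MUL→r8 ⇒ no(FU)  {3A/0Mu/0Ld/1B | 4r 2w}
  3. ALU→r6 ⇒ go  {2A/0Mu/0Ld/1B | 2r 1w}
  4. MEM→r9 ⇒ no(FU)  {2A/0Mu/0Ld/1B | 2r 1w}
  5. ALU→r0 ⇒ no(WAW)  {2A/0Mu/0Ld/1B | 2r 1w}
  6. MUL→r8 ⇒ no(FU)  {2A/0Mu/0Ld/1B | 2r 1w}
  7. ALU→r1 ⇒ go  {1A/0Mu/0Ld/1B | 0r 0w}

reason(slot 4) = FU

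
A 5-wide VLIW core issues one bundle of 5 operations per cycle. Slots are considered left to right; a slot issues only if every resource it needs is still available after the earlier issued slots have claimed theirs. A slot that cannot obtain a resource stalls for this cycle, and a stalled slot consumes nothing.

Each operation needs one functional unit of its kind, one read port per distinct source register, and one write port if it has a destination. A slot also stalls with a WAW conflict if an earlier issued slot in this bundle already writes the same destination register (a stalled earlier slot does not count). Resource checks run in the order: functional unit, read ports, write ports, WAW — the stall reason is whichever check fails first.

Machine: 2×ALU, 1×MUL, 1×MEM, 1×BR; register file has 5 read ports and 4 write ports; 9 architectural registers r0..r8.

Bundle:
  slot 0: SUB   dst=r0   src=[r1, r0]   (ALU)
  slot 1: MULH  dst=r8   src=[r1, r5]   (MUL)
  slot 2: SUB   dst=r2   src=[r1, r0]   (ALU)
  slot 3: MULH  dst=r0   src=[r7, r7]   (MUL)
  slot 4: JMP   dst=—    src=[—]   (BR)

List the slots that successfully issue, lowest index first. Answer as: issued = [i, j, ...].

slot 0 (ALU): ISSUE — free A1,Mu1,Ld1,B1 rp3 wp3
slot 1 (MUL): ISSUE — free A1,Mu0,Ld1,B1 rp1 wp2
slot 2 (ALU): stall RD_PORT — free A1,Mu0,Ld1,B1 rp1 wp2
slot 3 (MUL): stall FU — free A1,Mu0,Ld1,B1 rp1 wp2
slot 4 (BR): ISSUE — free A1,Mu0,Ld1,B0 rp1 wp2

issued = [0, 1, 4]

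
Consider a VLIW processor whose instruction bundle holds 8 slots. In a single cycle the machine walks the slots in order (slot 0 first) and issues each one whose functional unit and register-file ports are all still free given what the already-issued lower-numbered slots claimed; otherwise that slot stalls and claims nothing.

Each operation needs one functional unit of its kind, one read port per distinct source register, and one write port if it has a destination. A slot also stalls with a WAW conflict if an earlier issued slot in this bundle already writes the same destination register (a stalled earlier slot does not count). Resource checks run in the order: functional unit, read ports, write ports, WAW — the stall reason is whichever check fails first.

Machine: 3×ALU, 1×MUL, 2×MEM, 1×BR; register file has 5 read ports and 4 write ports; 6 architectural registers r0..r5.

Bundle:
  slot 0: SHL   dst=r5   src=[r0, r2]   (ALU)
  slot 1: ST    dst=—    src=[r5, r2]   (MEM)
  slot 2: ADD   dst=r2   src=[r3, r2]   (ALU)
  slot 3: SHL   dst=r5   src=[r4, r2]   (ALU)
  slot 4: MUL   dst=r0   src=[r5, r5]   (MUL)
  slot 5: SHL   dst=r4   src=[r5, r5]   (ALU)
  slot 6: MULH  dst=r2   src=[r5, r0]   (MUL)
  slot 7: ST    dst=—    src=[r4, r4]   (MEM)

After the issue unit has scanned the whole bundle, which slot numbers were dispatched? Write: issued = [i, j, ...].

(0) want 1×ALU +2rd +1wr — yes → AL2|MU1|ME2|BR1|rd3|wr3
(1) want 1×MEM +2rd +0wr — yes → AL2|MU1|ME1|BR1|rd1|wr3
(2) want 1×ALU +2rd +1wr — RD_PORT → AL2|MU1|ME1|BR1|rd1|wr3
(3) want 1×ALU +2rd +1wr — RD_PORT → AL2|MU1|ME1|BR1|rd1|wr3
(4) want 1×MUL +1rd +1wr — yes → AL2|MU0|ME1|BR1|rd0|wr2
(5) want 1×ALU +1rd +1wr — RD_PORT → AL2|MU0|ME1|BR1|rd0|wr2
(6) want 1×MUL +2rd +1wr — FU → AL2|MU0|ME1|BR1|rd0|wr2
(7) want 1×MEM +1rd +0wr — RD_PORT → AL2|MU0|ME1|BR1|rd0|wr2

issued = [0, 1, 4]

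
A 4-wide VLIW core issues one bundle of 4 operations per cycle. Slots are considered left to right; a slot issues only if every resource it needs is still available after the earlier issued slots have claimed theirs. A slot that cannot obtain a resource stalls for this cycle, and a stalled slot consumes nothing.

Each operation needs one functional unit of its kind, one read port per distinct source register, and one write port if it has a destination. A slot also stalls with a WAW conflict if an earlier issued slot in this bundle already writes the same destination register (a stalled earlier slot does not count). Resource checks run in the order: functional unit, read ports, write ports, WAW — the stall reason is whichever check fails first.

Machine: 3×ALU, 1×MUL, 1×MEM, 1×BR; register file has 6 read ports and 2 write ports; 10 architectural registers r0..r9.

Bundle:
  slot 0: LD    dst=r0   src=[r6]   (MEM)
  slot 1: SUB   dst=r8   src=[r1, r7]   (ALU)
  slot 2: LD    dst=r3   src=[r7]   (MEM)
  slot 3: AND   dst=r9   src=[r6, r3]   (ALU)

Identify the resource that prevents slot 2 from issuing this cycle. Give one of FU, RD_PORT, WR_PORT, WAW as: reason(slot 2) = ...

[0] MEM needs rd=1 wr=1: ok; after: ALU=3 MUL=1 MEM=0 BR=1, R=5, W=1
[1] ALU needs rd=2 wr=1: ok; after: ALU=2 MUL=1 MEM=0 BR=1, R=3, W=0
[2] MEM needs rd=1 wr=1: FU; after: ALU=2 MUL=1 MEM=0 BR=1, R=3, W=0
[3] ALU needs rd=2 wr=1: WR_PORT; after: ALU=2 MUL=1 MEM=0 BR=1, R=3, W=0

reason(slot 2) = FU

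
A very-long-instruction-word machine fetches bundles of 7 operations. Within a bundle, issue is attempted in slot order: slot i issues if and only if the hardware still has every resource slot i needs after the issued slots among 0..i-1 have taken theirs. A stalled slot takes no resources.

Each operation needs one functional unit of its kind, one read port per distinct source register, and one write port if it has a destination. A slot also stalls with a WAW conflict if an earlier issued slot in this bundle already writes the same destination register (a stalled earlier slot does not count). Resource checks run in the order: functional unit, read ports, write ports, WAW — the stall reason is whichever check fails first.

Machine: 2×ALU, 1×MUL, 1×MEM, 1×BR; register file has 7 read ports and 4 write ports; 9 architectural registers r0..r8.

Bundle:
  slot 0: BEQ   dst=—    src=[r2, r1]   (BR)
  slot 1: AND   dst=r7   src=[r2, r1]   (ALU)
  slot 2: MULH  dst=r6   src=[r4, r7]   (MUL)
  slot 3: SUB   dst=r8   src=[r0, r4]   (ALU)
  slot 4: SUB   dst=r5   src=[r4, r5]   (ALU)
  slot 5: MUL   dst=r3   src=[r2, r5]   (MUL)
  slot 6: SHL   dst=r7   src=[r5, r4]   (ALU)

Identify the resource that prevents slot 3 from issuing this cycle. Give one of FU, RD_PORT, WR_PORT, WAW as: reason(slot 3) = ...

reason(slot 3) = RD_PORT

(0) want 1×BR +2rd +0wr — yes → AL2|MU1|ME1|BR0|rd5|wr4
(1) want 1×ALU +2rd +1wr — yes → AL1|MU1|ME1|BR0|rd3|wr3
(2) want 1×MUL +2rd +1wr — yes → AL1|MU0|ME1|BR0|rd1|wr2
(3) want 1×ALU +2rd +1wr — RD_PORT → AL1|MU0|ME1|BR0|rd1|wr2
(4) want 1×ALU +2rd +1wr — RD_PORT → AL1|MU0|ME1|BR0|rd1|wr2
(5) want 1×MUL +2rd +1wr — FU → AL1|MU0|ME1|BR0|rd1|wr2
(6) want 1×ALU +2rd +1wr — RD_PORT → AL1|MU0|ME1|BR0|rd1|wr2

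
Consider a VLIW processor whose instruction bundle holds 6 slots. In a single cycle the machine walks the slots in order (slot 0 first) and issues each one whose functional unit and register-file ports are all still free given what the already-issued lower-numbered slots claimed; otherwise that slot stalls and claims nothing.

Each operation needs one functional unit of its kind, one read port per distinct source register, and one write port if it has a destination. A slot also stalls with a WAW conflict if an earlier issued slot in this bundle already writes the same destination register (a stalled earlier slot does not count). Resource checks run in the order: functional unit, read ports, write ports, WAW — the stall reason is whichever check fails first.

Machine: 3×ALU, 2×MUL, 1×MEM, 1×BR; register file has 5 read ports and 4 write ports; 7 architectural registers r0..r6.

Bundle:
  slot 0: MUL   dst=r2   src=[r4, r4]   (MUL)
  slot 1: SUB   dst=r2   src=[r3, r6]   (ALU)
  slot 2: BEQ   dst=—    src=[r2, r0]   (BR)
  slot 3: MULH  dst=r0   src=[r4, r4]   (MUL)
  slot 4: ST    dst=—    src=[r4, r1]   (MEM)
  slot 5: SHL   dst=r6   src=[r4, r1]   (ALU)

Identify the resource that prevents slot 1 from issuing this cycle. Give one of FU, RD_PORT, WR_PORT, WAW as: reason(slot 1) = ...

reason(slot 1) = WAW

[0] MUL needs rd=1 wr=1: ok; after: ALU=3 MUL=1 MEM=1 BR=1, R=4, W=3
[1] ALU needs rd=2 wr=1: WAW; after: ALU=3 MUL=1 MEM=1 BR=1, R=4, W=3
[2] BR needs rd=2 wr=0: ok; after: ALU=3 MUL=1 MEM=1 BR=0, R=2, W=3
[3] MUL needs rd=1 wr=1: ok; after: ALU=3 MUL=0 MEM=1 BR=0, R=1, W=2
[4] MEM needs rd=2 wr=0: RD_PORT; after: ALU=3 MUL=0 MEM=1 BR=0, R=1, W=2
[5] ALU needs rd=2 wr=1: RD_PORT; after: ALU=3 MUL=0 MEM=1 BR=0, R=1, W=2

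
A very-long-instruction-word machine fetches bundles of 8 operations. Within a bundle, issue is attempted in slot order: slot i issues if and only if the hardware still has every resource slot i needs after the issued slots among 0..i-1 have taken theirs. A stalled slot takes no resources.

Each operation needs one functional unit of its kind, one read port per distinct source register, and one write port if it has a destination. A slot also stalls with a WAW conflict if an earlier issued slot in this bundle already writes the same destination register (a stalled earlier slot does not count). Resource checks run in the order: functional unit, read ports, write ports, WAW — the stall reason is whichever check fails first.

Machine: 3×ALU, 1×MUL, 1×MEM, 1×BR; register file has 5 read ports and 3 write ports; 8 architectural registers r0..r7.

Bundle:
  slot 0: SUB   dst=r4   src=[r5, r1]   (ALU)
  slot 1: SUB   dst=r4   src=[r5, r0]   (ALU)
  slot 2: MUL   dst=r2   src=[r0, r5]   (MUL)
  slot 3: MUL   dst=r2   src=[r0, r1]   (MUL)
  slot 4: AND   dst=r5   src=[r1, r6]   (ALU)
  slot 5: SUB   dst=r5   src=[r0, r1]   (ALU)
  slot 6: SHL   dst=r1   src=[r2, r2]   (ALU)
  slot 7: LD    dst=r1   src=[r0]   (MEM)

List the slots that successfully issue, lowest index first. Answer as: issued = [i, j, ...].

issued = [0, 2, 6]

(0) want 1×ALU +2rd +1wr — yes → AL2|MU1|ME1|BR1|rd3|wr2
(1) want 1×ALU +2rd +1wr — WAW → AL2|MU1|ME1|BR1|rd3|wr2
(2) want 1×MUL +2rd +1wr — yes → AL2|MU0|ME1|BR1|rd1|wr1
(3) want 1×MUL +2rd +1wr — FU → AL2|MU0|ME1|BR1|rd1|wr1
(4) want 1×ALU +2rd +1wr — RD_PORT → AL2|MU0|ME1|BR1|rd1|wr1
(5) want 1×ALU +2rd +1wr — RD_PORT → AL2|MU0|ME1|BR1|rd1|wr1
(6) want 1×ALU +1rd +1wr — yes → AL1|MU0|ME1|BR1|rd0|wr0
(7) want 1×MEM +1rd +1wr — RD_PORT → AL1|MU0|ME1|BR1|rd0|wr0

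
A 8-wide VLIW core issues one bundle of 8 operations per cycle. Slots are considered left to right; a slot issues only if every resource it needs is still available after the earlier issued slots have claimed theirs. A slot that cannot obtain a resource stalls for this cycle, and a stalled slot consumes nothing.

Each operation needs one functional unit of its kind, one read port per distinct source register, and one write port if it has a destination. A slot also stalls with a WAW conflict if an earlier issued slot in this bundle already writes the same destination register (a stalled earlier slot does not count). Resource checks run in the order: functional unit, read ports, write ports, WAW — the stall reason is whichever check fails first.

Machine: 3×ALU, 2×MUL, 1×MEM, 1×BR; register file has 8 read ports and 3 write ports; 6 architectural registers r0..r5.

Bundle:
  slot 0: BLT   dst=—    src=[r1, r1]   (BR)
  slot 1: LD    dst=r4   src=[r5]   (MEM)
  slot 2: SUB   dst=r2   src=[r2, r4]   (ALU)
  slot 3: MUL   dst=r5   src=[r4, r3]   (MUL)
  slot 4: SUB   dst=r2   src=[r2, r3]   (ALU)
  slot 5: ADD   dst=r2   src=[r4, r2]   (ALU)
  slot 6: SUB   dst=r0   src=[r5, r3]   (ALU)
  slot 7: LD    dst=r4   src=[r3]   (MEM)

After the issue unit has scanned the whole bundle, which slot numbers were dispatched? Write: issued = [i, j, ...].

  0. BR ⇒ go  {3A/2Mu/1Ld/0B | 7r 3w}
  1. MEM→r4 ⇒ go  {3A/2Mu/0Ld/0B | 6r 2w}
  2. ALU→r2 ⇒ go  {2A/2Mu/0Ld/0B | 4r 1w}
  3. MUL→r5 ⇒ go  {2A/1Mu/0Ld/0B | 2r 0w}
  4. ALU→r2 ⇒ no(WR_PORT)  {2A/1Mu/0Ld/0B | 2r 0w}
  5. ALU→r2 ⇒ no(WR_PORT)  {2A/1Mu/0Ld/0B | 2r 0w}
  6. ALU→r0 ⇒ no(WR_PORT)  {2A/1Mu/0Ld/0B | 2r 0w}
  7. MEM→r4 ⇒ no(FU)  {2A/1Mu/0Ld/0B | 2r 0w}

issued = [0, 1, 2, 3]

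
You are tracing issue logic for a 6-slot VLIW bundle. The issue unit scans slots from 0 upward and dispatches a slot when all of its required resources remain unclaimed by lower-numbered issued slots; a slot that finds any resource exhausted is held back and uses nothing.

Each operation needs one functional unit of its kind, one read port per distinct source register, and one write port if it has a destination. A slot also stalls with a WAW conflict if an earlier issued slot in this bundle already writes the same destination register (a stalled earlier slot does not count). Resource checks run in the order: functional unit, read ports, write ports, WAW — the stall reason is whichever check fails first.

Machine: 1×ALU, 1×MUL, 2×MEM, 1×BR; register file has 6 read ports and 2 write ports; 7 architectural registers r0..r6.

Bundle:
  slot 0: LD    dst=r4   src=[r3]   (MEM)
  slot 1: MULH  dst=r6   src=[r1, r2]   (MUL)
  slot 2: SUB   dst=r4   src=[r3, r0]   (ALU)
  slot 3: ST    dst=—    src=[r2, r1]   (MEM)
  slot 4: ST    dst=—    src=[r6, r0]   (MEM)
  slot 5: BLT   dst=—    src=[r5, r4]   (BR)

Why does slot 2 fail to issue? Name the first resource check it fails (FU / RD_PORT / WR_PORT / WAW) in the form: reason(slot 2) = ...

reason(slot 2) = WR_PORT

  0. MEM→r4 ⇒ go  {1A/1Mu/1Ld/1B | 5r 1w}
  1. MUL→r6 ⇒ go  {1A/0Mu/1Ld/1B | 3r 0w}
  2. ALU→r4 ⇒ no(WR_PORT)  {1A/0Mu/1Ld/1B | 3r 0w}
  3. MEM ⇒ go  {1A/0Mu/0Ld/1B | 1r 0w}
  4. MEM ⇒ no(FU)  {1A/0Mu/0Ld/1B | 1r 0w}
  5. BR ⇒ no(RD_PORT)  {1A/0Mu/0Ld/1B | 1r 0w}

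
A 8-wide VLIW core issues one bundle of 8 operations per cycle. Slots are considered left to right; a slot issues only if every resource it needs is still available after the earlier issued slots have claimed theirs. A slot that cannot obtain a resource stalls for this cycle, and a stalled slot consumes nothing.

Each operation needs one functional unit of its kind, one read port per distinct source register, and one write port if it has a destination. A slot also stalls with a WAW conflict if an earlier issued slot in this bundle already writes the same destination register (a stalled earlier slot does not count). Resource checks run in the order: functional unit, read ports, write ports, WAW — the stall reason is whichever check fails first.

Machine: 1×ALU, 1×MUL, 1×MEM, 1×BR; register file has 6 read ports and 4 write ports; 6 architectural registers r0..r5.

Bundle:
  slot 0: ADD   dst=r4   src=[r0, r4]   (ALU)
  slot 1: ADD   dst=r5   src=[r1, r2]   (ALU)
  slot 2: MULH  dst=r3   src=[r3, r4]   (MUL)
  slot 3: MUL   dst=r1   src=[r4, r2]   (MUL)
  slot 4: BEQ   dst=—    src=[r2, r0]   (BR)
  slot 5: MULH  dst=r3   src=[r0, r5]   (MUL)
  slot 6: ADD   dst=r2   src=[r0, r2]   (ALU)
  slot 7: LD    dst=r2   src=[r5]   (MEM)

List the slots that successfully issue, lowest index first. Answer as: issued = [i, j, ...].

#0 ALU src=r0,r4 dispatched  <A:0 Mu:1 Ld:1 B:1 rd:4 wr:3>
#1 ALU src=r1,r2 held:FU  <A:0 Mu:1 Ld:1 B:1 rd:4 wr:3>
#2 MUL src=r3,r4 dispatched  <A:0 Mu:0 Ld:1 B:1 rd:2 wr:2>
#3 MUL src=r4,r2 held:FU  <A:0 Mu:0 Ld:1 B:1 rd:2 wr:2>
#4 BR src=r2,r0 dispatched  <A:0 Mu:0 Ld:1 B:0 rd:0 wr:2>
#5 MUL src=r0,r5 held:FU  <A:0 Mu:0 Ld:1 B:0 rd:0 wr:2>
#6 ALU src=r0,r2 held:FU  <A:0 Mu:0 Ld:1 B:0 rd:0 wr:2>
#7 MEM src=r5 held:RD_PORT  <A:0 Mu:0 Ld:1 B:0 rd:0 wr:2>

issued = [0, 2, 4]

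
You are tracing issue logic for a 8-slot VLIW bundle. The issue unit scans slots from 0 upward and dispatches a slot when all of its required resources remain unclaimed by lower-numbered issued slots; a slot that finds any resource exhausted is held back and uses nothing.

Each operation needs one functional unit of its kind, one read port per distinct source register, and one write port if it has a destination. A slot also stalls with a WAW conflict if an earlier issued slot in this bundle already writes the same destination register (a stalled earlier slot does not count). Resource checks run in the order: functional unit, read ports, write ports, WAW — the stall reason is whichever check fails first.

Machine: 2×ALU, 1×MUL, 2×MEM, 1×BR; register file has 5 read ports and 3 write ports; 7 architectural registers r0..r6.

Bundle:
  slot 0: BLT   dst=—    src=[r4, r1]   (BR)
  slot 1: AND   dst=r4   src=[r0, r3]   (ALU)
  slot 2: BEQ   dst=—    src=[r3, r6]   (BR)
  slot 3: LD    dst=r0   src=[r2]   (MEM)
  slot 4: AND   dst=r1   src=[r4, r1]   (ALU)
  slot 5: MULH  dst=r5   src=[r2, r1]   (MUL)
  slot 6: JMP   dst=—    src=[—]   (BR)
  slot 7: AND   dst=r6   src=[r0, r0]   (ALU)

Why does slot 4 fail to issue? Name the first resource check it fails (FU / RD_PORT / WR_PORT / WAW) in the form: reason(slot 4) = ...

reason(slot 4) = RD_PORT

#0 BR src=r4,r1 dispatched  <A:2 Mu:1 Ld:2 B:0 rd:3 wr:3>
#1 ALU src=r0,r3 dispatched  <A:1 Mu:1 Ld:2 B:0 rd:1 wr:2>
#2 BR src=r3,r6 held:FU  <A:1 Mu:1 Ld:2 B:0 rd:1 wr:2>
#3 MEM src=r2 dispatched  <A:1 Mu:1 Ld:1 B:0 rd:0 wr:1>
#4 ALU src=r4,r1 held:RD_PORT  <A:1 Mu:1 Ld:1 B:0 rd:0 wr:1>
#5 MUL src=r2,r1 held:RD_PORT  <A:1 Mu:1 Ld:1 B:0 rd:0 wr:1>
#6 BR src=- held:FU  <A:1 Mu:1 Ld:1 B:0 rd:0 wr:1>
#7 ALU src=r0,r0 held:RD_PORT  <A:1 Mu:1 Ld:1 B:0 rd:0 wr:1>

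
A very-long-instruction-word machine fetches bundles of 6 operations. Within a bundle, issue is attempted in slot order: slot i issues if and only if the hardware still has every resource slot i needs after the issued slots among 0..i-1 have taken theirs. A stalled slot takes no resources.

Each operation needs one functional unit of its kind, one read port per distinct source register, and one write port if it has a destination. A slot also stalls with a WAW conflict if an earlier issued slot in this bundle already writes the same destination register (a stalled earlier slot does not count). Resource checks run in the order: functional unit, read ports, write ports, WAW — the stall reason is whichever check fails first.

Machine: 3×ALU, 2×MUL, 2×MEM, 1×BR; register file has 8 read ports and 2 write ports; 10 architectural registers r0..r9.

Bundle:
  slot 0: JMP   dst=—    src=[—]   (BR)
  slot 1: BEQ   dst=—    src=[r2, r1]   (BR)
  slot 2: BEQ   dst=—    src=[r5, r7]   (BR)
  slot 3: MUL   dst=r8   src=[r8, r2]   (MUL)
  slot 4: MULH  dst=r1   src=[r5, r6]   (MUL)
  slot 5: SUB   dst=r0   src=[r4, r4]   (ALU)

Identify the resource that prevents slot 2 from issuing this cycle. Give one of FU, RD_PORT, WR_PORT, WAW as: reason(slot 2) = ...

  0. BR ⇒ go  {3A/2Mu/2Ld/0B | 8r 2w}
  1. BR ⇒ no(FU)  {3A/2Mu/2Ld/0B | 8r 2w}
  2. BR ⇒ no(FU)  {3A/2Mu/2Ld/0B | 8r 2w}
  3. MUL→r8 ⇒ go  {3A/1Mu/2Ld/0B | 6r 1w}
  4. MUL→r1 ⇒ go  {3A/0Mu/2Ld/0B | 4r 0w}
  5. ALU→r0 ⇒ no(WR_PORT)  {3A/0Mu/2Ld/0B | 4r 0w}

reason(slot 2) = FU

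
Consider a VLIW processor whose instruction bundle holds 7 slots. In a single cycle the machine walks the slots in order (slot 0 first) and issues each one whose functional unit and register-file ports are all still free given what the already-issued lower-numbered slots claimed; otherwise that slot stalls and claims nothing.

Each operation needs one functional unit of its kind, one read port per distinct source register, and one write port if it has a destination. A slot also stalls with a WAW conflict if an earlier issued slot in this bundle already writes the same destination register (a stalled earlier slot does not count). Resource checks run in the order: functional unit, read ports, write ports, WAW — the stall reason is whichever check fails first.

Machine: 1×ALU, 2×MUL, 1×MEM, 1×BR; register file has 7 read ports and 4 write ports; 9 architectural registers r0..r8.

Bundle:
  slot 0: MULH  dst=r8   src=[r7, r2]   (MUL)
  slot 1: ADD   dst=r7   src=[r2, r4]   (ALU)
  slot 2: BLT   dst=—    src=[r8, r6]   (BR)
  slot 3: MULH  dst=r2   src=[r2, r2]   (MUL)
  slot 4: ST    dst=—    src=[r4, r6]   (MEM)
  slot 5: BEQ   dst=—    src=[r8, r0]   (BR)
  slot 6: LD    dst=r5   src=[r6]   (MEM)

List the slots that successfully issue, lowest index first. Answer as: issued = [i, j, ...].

[0] MUL needs rd=2 wr=1: ok; after: ALU=1 MUL=1 MEM=1 BR=1, R=5, W=3
[1] ALU needs rd=2 wr=1: ok; after: ALU=0 MUL=1 MEM=1 BR=1, R=3, W=2
[2] BR needs rd=2 wr=0: ok; after: ALU=0 MUL=1 MEM=1 BR=0, R=1, W=2
[3] MUL needs rd=1 wr=1: ok; after: ALU=0 MUL=0 MEM=1 BR=0, R=0, W=1
[4] MEM needs rd=2 wr=0: RD_PORT; after: ALU=0 MUL=0 MEM=1 BR=0, R=0, W=1
[5] BR needs rd=2 wr=0: FU; after: ALU=0 MUL=0 MEM=1 BR=0, R=0, W=1
[6] MEM needs rd=1 wr=1: RD_PORT; after: ALU=0 MUL=0 MEM=1 BR=0, R=0, W=1

issued = [0, 1, 2, 3]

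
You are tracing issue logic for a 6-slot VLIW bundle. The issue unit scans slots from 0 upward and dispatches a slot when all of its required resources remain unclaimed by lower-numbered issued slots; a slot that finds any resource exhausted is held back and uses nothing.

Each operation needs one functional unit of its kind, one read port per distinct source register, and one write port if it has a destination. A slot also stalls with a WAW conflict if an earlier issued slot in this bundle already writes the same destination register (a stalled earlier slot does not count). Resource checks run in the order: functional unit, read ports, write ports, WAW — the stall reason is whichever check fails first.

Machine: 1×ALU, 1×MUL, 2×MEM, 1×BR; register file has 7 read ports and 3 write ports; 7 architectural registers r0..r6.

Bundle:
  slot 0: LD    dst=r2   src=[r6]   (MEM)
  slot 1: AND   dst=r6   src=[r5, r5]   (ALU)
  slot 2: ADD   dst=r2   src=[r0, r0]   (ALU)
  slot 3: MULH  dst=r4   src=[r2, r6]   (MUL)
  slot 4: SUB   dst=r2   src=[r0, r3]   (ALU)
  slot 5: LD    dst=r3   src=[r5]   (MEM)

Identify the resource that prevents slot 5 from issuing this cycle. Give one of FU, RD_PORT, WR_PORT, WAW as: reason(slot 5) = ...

reason(slot 5) = WR_PORT

  0. MEM→r2 ⇒ go  {1A/1Mu/1Ld/1B | 6r 2w}
  1. ALU→r6 ⇒ go  {0A/1Mu/1Ld/1B | 5r 1w}
  2. ALU→r2 ⇒ no(FU)  {0A/1Mu/1Ld/1B | 5r 1w}
  3. MUL→r4 ⇒ go  {0A/0Mu/1Ld/1B | 3r 0w}
  4. ALU→r2 ⇒ no(FU)  {0A/0Mu/1Ld/1B | 3r 0w}
  5. MEM→r3 ⇒ no(WR_PORT)  {0A/0Mu/1Ld/1B | 3r 0w}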